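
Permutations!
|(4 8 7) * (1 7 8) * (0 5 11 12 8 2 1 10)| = |(0 5 11 12 8 2 1 7 4 10)| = 10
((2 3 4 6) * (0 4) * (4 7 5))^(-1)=((0 7 5 4 6 2 3))^(-1)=(0 3 2 6 4 5 7)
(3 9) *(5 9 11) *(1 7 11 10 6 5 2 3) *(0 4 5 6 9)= (0 4 5)(1 7 11 2 3 10 9)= [4, 7, 3, 10, 5, 0, 6, 11, 8, 1, 9, 2]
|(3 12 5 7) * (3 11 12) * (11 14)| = 5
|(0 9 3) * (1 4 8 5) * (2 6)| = 12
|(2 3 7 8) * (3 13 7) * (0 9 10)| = |(0 9 10)(2 13 7 8)| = 12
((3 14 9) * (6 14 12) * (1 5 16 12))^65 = ((1 5 16 12 6 14 9 3))^65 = (1 5 16 12 6 14 9 3)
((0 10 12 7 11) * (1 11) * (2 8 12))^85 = ((0 10 2 8 12 7 1 11))^85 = (0 7 2 11 12 10 1 8)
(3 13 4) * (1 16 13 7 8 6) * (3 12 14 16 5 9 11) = (1 5 9 11 3 7 8 6)(4 12 14 16 13) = [0, 5, 2, 7, 12, 9, 1, 8, 6, 11, 10, 3, 14, 4, 16, 15, 13]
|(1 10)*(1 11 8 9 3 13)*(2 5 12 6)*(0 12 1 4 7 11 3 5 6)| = 10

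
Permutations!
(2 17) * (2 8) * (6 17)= (2 6 17 8)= [0, 1, 6, 3, 4, 5, 17, 7, 2, 9, 10, 11, 12, 13, 14, 15, 16, 8]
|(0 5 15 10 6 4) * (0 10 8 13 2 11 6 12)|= |(0 5 15 8 13 2 11 6 4 10 12)|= 11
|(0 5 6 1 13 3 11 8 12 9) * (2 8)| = 11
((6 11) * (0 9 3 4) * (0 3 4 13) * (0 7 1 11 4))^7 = (13)(0 9)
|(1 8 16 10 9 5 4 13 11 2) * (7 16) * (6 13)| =|(1 8 7 16 10 9 5 4 6 13 11 2)| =12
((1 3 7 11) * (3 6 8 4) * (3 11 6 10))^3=((1 10 3 7 6 8 4 11))^3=(1 7 4 10 6 11 3 8)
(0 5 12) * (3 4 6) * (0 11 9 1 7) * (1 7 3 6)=(0 5 12 11 9 7)(1 3 4)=[5, 3, 2, 4, 1, 12, 6, 0, 8, 7, 10, 9, 11]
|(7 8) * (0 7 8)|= 2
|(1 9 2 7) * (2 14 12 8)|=|(1 9 14 12 8 2 7)|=7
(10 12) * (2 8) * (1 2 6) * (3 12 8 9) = (1 2 9 3 12 10 8 6) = [0, 2, 9, 12, 4, 5, 1, 7, 6, 3, 8, 11, 10]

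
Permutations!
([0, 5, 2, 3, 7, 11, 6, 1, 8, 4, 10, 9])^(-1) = (1 7 4 9 11 5)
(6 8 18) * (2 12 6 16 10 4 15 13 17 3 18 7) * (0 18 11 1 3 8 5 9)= (0 18 16 10 4 15 13 17 8 7 2 12 6 5 9)(1 3 11)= [18, 3, 12, 11, 15, 9, 5, 2, 7, 0, 4, 1, 6, 17, 14, 13, 10, 8, 16]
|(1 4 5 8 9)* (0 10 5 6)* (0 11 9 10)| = 15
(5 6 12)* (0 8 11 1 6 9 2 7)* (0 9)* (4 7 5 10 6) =[8, 4, 5, 3, 7, 0, 12, 9, 11, 2, 6, 1, 10] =(0 8 11 1 4 7 9 2 5)(6 12 10)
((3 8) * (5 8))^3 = (8)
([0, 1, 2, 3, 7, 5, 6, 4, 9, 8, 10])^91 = (10)(4 7)(8 9)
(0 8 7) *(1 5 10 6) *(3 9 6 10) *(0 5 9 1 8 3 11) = (0 3 1 9 6 8 7 5 11) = [3, 9, 2, 1, 4, 11, 8, 5, 7, 6, 10, 0]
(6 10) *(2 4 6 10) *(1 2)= (10)(1 2 4 6)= [0, 2, 4, 3, 6, 5, 1, 7, 8, 9, 10]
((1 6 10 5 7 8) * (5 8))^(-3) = ((1 6 10 8)(5 7))^(-3) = (1 6 10 8)(5 7)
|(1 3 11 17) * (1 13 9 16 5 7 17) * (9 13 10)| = |(1 3 11)(5 7 17 10 9 16)| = 6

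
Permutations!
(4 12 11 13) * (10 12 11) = (4 11 13)(10 12) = [0, 1, 2, 3, 11, 5, 6, 7, 8, 9, 12, 13, 10, 4]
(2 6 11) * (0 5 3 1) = (0 5 3 1)(2 6 11) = [5, 0, 6, 1, 4, 3, 11, 7, 8, 9, 10, 2]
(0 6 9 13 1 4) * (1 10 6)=(0 1 4)(6 9 13 10)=[1, 4, 2, 3, 0, 5, 9, 7, 8, 13, 6, 11, 12, 10]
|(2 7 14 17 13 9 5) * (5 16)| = |(2 7 14 17 13 9 16 5)| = 8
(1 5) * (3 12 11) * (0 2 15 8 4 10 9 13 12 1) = (0 2 15 8 4 10 9 13 12 11 3 1 5) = [2, 5, 15, 1, 10, 0, 6, 7, 4, 13, 9, 3, 11, 12, 14, 8]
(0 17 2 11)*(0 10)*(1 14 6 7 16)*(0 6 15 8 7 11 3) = [17, 14, 3, 0, 4, 5, 11, 16, 7, 9, 6, 10, 12, 13, 15, 8, 1, 2] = (0 17 2 3)(1 14 15 8 7 16)(6 11 10)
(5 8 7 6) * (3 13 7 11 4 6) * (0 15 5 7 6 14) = (0 15 5 8 11 4 14)(3 13 6 7) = [15, 1, 2, 13, 14, 8, 7, 3, 11, 9, 10, 4, 12, 6, 0, 5]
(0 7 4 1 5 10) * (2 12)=(0 7 4 1 5 10)(2 12)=[7, 5, 12, 3, 1, 10, 6, 4, 8, 9, 0, 11, 2]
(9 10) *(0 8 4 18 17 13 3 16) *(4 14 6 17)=(0 8 14 6 17 13 3 16)(4 18)(9 10)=[8, 1, 2, 16, 18, 5, 17, 7, 14, 10, 9, 11, 12, 3, 6, 15, 0, 13, 4]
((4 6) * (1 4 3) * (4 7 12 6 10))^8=(1 6 7 3 12)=((1 7 12 6 3)(4 10))^8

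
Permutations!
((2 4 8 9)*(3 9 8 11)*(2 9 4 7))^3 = (11)(2 7)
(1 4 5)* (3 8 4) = (1 3 8 4 5) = [0, 3, 2, 8, 5, 1, 6, 7, 4]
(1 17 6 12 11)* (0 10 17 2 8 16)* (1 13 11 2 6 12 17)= (0 10 1 6 17 12 2 8 16)(11 13)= [10, 6, 8, 3, 4, 5, 17, 7, 16, 9, 1, 13, 2, 11, 14, 15, 0, 12]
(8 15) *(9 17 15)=(8 9 17 15)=[0, 1, 2, 3, 4, 5, 6, 7, 9, 17, 10, 11, 12, 13, 14, 8, 16, 15]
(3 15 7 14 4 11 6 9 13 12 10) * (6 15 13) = (3 13 12 10)(4 11 15 7 14)(6 9) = [0, 1, 2, 13, 11, 5, 9, 14, 8, 6, 3, 15, 10, 12, 4, 7]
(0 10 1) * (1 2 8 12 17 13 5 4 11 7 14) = (0 10 2 8 12 17 13 5 4 11 7 14 1) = [10, 0, 8, 3, 11, 4, 6, 14, 12, 9, 2, 7, 17, 5, 1, 15, 16, 13]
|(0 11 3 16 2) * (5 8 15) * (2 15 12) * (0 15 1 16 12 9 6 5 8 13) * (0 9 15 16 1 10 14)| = 8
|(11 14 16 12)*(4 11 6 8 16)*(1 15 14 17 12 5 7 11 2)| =40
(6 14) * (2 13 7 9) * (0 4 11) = (0 4 11)(2 13 7 9)(6 14) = [4, 1, 13, 3, 11, 5, 14, 9, 8, 2, 10, 0, 12, 7, 6]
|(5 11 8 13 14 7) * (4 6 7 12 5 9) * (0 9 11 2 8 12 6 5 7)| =|(0 9 4 5 2 8 13 14 6)(7 11 12)| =9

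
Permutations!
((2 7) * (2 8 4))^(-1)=((2 7 8 4))^(-1)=(2 4 8 7)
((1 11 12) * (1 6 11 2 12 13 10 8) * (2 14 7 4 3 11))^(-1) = ((1 14 7 4 3 11 13 10 8)(2 12 6))^(-1) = (1 8 10 13 11 3 4 7 14)(2 6 12)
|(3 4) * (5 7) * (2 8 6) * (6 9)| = |(2 8 9 6)(3 4)(5 7)| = 4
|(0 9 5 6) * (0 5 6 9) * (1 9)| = |(1 9 6 5)| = 4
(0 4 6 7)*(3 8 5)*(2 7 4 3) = [3, 1, 7, 8, 6, 2, 4, 0, 5] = (0 3 8 5 2 7)(4 6)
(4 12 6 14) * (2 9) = [0, 1, 9, 3, 12, 5, 14, 7, 8, 2, 10, 11, 6, 13, 4] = (2 9)(4 12 6 14)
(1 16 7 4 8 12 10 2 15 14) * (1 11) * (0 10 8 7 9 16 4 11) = (0 10 2 15 14)(1 4 7 11)(8 12)(9 16) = [10, 4, 15, 3, 7, 5, 6, 11, 12, 16, 2, 1, 8, 13, 0, 14, 9]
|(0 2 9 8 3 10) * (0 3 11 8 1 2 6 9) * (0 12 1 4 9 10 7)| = 30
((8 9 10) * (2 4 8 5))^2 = (2 8 10)(4 9 5)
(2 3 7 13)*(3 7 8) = (2 7 13)(3 8) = [0, 1, 7, 8, 4, 5, 6, 13, 3, 9, 10, 11, 12, 2]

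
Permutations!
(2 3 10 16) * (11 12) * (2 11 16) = (2 3 10)(11 12 16) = [0, 1, 3, 10, 4, 5, 6, 7, 8, 9, 2, 12, 16, 13, 14, 15, 11]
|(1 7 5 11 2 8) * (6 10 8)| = 8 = |(1 7 5 11 2 6 10 8)|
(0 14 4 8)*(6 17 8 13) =[14, 1, 2, 3, 13, 5, 17, 7, 0, 9, 10, 11, 12, 6, 4, 15, 16, 8] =(0 14 4 13 6 17 8)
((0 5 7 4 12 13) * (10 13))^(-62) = ((0 5 7 4 12 10 13))^(-62) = (0 5 7 4 12 10 13)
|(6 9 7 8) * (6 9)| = |(7 8 9)| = 3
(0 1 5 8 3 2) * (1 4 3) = (0 4 3 2)(1 5 8) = [4, 5, 0, 2, 3, 8, 6, 7, 1]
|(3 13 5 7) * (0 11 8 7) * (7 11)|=|(0 7 3 13 5)(8 11)|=10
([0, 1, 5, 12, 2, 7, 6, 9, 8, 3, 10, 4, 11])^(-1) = [0, 1, 4, 9, 11, 2, 6, 5, 8, 7, 10, 12, 3]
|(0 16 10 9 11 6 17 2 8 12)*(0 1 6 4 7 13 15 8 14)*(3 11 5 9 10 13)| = 44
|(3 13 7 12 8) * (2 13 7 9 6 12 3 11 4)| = |(2 13 9 6 12 8 11 4)(3 7)| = 8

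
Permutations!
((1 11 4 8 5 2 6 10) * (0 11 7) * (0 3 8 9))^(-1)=((0 11 4 9)(1 7 3 8 5 2 6 10))^(-1)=(0 9 4 11)(1 10 6 2 5 8 3 7)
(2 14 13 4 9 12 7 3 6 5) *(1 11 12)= [0, 11, 14, 6, 9, 2, 5, 3, 8, 1, 10, 12, 7, 4, 13]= (1 11 12 7 3 6 5 2 14 13 4 9)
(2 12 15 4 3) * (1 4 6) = (1 4 3 2 12 15 6) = [0, 4, 12, 2, 3, 5, 1, 7, 8, 9, 10, 11, 15, 13, 14, 6]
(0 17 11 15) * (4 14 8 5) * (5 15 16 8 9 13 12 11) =(0 17 5 4 14 9 13 12 11 16 8 15) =[17, 1, 2, 3, 14, 4, 6, 7, 15, 13, 10, 16, 11, 12, 9, 0, 8, 5]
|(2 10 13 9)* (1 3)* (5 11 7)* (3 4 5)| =12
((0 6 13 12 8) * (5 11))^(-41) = ((0 6 13 12 8)(5 11))^(-41) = (0 8 12 13 6)(5 11)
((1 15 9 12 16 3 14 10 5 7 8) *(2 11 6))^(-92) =(1 10 12 8 14 9 7 3 15 5 16)(2 11 6)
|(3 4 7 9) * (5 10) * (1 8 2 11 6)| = 20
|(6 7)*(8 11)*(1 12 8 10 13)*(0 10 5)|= 8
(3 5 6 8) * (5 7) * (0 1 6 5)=(0 1 6 8 3 7)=[1, 6, 2, 7, 4, 5, 8, 0, 3]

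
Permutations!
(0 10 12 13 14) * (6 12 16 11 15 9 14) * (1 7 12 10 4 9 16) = (0 4 9 14)(1 7 12 13 6 10)(11 15 16) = [4, 7, 2, 3, 9, 5, 10, 12, 8, 14, 1, 15, 13, 6, 0, 16, 11]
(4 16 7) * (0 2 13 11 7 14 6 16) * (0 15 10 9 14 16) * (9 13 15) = (16)(0 2 15 10 13 11 7 4 9 14 6) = [2, 1, 15, 3, 9, 5, 0, 4, 8, 14, 13, 7, 12, 11, 6, 10, 16]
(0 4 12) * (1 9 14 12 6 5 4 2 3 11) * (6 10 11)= (0 2 3 6 5 4 10 11 1 9 14 12)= [2, 9, 3, 6, 10, 4, 5, 7, 8, 14, 11, 1, 0, 13, 12]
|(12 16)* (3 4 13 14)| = |(3 4 13 14)(12 16)| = 4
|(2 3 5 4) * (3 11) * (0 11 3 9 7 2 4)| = |(0 11 9 7 2 3 5)| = 7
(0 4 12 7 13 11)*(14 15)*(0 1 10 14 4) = (1 10 14 15 4 12 7 13 11) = [0, 10, 2, 3, 12, 5, 6, 13, 8, 9, 14, 1, 7, 11, 15, 4]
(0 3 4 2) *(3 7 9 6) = (0 7 9 6 3 4 2) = [7, 1, 0, 4, 2, 5, 3, 9, 8, 6]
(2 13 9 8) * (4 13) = (2 4 13 9 8) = [0, 1, 4, 3, 13, 5, 6, 7, 2, 8, 10, 11, 12, 9]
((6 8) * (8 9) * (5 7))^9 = (9)(5 7)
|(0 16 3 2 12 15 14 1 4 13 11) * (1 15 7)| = |(0 16 3 2 12 7 1 4 13 11)(14 15)| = 10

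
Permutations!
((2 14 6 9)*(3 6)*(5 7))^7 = (2 3 9 14 6)(5 7)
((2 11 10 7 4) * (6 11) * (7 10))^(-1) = (2 4 7 11 6)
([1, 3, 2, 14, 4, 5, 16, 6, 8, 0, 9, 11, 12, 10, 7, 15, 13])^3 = (0 14 16 9 3 6 10 1 7 13)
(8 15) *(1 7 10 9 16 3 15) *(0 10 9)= [10, 7, 2, 15, 4, 5, 6, 9, 1, 16, 0, 11, 12, 13, 14, 8, 3]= (0 10)(1 7 9 16 3 15 8)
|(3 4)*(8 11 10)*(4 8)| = 5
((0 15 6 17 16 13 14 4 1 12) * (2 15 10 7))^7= ((0 10 7 2 15 6 17 16 13 14 4 1 12))^7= (0 16 10 13 7 14 2 4 15 1 6 12 17)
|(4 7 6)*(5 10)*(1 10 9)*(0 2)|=|(0 2)(1 10 5 9)(4 7 6)|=12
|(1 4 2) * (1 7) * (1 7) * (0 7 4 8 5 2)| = |(0 7 4)(1 8 5 2)| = 12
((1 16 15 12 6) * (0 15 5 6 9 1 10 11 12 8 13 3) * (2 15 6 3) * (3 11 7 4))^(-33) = (0 7)(1 11)(2 13 8 15)(3 10)(4 6)(5 9)(12 16)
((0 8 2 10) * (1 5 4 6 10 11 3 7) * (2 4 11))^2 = (0 4 10 8 6)(1 11 7 5 3)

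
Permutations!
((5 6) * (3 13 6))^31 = ((3 13 6 5))^31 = (3 5 6 13)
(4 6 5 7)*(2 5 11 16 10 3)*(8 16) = (2 5 7 4 6 11 8 16 10 3) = [0, 1, 5, 2, 6, 7, 11, 4, 16, 9, 3, 8, 12, 13, 14, 15, 10]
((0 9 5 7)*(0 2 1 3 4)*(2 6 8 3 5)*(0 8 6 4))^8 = (0 3 8 4 7 5 1 2 9)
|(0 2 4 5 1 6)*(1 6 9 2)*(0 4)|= 12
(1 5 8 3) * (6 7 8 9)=[0, 5, 2, 1, 4, 9, 7, 8, 3, 6]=(1 5 9 6 7 8 3)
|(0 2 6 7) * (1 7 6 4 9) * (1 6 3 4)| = 4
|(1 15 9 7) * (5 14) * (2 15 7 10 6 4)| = |(1 7)(2 15 9 10 6 4)(5 14)| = 6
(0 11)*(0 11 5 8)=[5, 1, 2, 3, 4, 8, 6, 7, 0, 9, 10, 11]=(11)(0 5 8)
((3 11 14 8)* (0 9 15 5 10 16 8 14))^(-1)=(0 11 3 8 16 10 5 15 9)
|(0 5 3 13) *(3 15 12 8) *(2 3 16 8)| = |(0 5 15 12 2 3 13)(8 16)| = 14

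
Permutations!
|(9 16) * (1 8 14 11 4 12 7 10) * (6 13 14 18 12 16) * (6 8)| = |(1 6 13 14 11 4 16 9 8 18 12 7 10)| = 13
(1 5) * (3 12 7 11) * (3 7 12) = (12)(1 5)(7 11) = [0, 5, 2, 3, 4, 1, 6, 11, 8, 9, 10, 7, 12]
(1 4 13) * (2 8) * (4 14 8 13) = (1 14 8 2 13) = [0, 14, 13, 3, 4, 5, 6, 7, 2, 9, 10, 11, 12, 1, 8]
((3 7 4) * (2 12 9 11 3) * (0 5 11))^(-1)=((0 5 11 3 7 4 2 12 9))^(-1)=(0 9 12 2 4 7 3 11 5)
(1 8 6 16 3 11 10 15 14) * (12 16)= (1 8 6 12 16 3 11 10 15 14)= [0, 8, 2, 11, 4, 5, 12, 7, 6, 9, 15, 10, 16, 13, 1, 14, 3]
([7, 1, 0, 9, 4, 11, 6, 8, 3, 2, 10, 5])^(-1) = (0 2 9 3 8 7)(5 11)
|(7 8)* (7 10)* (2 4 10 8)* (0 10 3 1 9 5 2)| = |(0 10 7)(1 9 5 2 4 3)| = 6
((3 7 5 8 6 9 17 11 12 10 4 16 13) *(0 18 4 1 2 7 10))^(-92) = (0 5 16 9 10 12 7 4 6 3 11 2 18 8 13 17 1)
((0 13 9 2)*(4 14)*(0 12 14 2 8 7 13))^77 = (2 12 14 4)(7 13 9 8)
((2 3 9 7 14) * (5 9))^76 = ((2 3 5 9 7 14))^76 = (2 7 5)(3 14 9)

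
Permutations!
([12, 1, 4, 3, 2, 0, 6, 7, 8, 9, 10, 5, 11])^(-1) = [5, 1, 4, 3, 2, 11, 6, 7, 8, 9, 10, 12, 0]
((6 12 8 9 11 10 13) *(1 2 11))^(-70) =(1 11 13 12 9 2 10 6 8)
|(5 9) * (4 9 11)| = |(4 9 5 11)| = 4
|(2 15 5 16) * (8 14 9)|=|(2 15 5 16)(8 14 9)|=12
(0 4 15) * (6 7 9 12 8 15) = [4, 1, 2, 3, 6, 5, 7, 9, 15, 12, 10, 11, 8, 13, 14, 0] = (0 4 6 7 9 12 8 15)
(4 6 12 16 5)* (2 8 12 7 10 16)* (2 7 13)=(2 8 12 7 10 16 5 4 6 13)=[0, 1, 8, 3, 6, 4, 13, 10, 12, 9, 16, 11, 7, 2, 14, 15, 5]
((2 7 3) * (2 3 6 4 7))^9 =(7)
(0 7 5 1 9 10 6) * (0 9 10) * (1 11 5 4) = (0 7 4 1 10 6 9)(5 11) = [7, 10, 2, 3, 1, 11, 9, 4, 8, 0, 6, 5]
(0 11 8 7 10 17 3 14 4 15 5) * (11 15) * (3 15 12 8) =[12, 1, 2, 14, 11, 0, 6, 10, 7, 9, 17, 3, 8, 13, 4, 5, 16, 15] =(0 12 8 7 10 17 15 5)(3 14 4 11)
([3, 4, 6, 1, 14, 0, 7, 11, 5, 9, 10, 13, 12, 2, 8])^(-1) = (0 5 8 14 4 1 3)(2 13 11 7 6)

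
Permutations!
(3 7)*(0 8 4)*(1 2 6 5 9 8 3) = (0 3 7 1 2 6 5 9 8 4) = [3, 2, 6, 7, 0, 9, 5, 1, 4, 8]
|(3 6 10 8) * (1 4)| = 4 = |(1 4)(3 6 10 8)|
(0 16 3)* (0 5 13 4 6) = (0 16 3 5 13 4 6) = [16, 1, 2, 5, 6, 13, 0, 7, 8, 9, 10, 11, 12, 4, 14, 15, 3]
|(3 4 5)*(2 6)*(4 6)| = 5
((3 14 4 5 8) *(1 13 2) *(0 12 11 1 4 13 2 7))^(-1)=((0 12 11 1 2 4 5 8 3 14 13 7))^(-1)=(0 7 13 14 3 8 5 4 2 1 11 12)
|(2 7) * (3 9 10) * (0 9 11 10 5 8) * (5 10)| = |(0 9 10 3 11 5 8)(2 7)| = 14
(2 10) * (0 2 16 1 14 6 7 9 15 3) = [2, 14, 10, 0, 4, 5, 7, 9, 8, 15, 16, 11, 12, 13, 6, 3, 1] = (0 2 10 16 1 14 6 7 9 15 3)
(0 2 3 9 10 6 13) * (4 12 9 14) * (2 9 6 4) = (0 9 10 4 12 6 13)(2 3 14) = [9, 1, 3, 14, 12, 5, 13, 7, 8, 10, 4, 11, 6, 0, 2]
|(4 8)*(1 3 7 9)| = |(1 3 7 9)(4 8)| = 4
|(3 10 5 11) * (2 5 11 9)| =3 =|(2 5 9)(3 10 11)|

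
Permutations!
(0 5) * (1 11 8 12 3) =[5, 11, 2, 1, 4, 0, 6, 7, 12, 9, 10, 8, 3] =(0 5)(1 11 8 12 3)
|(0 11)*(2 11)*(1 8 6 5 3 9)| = |(0 2 11)(1 8 6 5 3 9)| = 6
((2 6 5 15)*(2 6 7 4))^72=(15)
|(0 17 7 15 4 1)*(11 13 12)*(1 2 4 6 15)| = |(0 17 7 1)(2 4)(6 15)(11 13 12)| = 12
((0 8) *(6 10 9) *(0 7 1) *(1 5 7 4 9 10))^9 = (10)(0 9)(1 4)(5 7)(6 8)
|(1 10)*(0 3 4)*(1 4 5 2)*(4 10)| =6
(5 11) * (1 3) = (1 3)(5 11) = [0, 3, 2, 1, 4, 11, 6, 7, 8, 9, 10, 5]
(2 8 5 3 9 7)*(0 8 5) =(0 8)(2 5 3 9 7) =[8, 1, 5, 9, 4, 3, 6, 2, 0, 7]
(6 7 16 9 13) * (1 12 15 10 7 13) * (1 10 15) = (1 12)(6 13)(7 16 9 10) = [0, 12, 2, 3, 4, 5, 13, 16, 8, 10, 7, 11, 1, 6, 14, 15, 9]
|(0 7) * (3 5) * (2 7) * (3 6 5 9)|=6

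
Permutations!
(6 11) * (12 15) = (6 11)(12 15) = [0, 1, 2, 3, 4, 5, 11, 7, 8, 9, 10, 6, 15, 13, 14, 12]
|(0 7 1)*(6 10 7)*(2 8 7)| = 7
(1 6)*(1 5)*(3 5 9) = (1 6 9 3 5) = [0, 6, 2, 5, 4, 1, 9, 7, 8, 3]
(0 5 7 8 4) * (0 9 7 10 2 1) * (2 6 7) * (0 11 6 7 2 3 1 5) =[0, 11, 5, 1, 9, 10, 2, 8, 4, 3, 7, 6] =(1 11 6 2 5 10 7 8 4 9 3)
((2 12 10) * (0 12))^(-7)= ((0 12 10 2))^(-7)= (0 12 10 2)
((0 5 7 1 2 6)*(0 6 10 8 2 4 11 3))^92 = (0 5 7 1 4 11 3)(2 8 10)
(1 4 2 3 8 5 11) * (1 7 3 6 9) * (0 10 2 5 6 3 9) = (0 10 2 3 8 6)(1 4 5 11 7 9) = [10, 4, 3, 8, 5, 11, 0, 9, 6, 1, 2, 7]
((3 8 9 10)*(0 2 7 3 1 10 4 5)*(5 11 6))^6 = (0 4 7 6 8)(2 11 3 5 9)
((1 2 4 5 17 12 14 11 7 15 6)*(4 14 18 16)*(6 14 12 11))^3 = (1 18 5 7 6 12 4 11 14 2 16 17 15)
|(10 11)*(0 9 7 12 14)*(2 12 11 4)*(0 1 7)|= |(0 9)(1 7 11 10 4 2 12 14)|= 8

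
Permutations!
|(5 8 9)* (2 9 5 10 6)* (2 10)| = 2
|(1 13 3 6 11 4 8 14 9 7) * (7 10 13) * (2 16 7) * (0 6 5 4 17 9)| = |(0 6 11 17 9 10 13 3 5 4 8 14)(1 2 16 7)| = 12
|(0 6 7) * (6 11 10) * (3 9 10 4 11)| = |(0 3 9 10 6 7)(4 11)| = 6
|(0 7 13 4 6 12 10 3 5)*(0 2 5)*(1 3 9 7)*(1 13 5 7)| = |(0 13 4 6 12 10 9 1 3)(2 7 5)| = 9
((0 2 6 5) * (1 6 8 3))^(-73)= (0 1 2 6 8 5 3)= ((0 2 8 3 1 6 5))^(-73)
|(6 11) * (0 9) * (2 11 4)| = |(0 9)(2 11 6 4)| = 4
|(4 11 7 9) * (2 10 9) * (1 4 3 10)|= |(1 4 11 7 2)(3 10 9)|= 15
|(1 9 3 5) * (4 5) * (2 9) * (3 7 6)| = 8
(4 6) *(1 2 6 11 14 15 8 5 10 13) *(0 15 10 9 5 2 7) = [15, 7, 6, 3, 11, 9, 4, 0, 2, 5, 13, 14, 12, 1, 10, 8] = (0 15 8 2 6 4 11 14 10 13 1 7)(5 9)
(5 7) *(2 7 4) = (2 7 5 4) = [0, 1, 7, 3, 2, 4, 6, 5]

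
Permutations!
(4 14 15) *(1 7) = [0, 7, 2, 3, 14, 5, 6, 1, 8, 9, 10, 11, 12, 13, 15, 4] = (1 7)(4 14 15)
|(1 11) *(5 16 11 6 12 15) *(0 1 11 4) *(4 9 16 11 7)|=18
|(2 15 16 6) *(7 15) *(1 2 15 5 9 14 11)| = |(1 2 7 5 9 14 11)(6 15 16)| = 21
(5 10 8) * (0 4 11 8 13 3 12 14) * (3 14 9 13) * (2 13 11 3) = [4, 1, 13, 12, 3, 10, 6, 7, 5, 11, 2, 8, 9, 14, 0] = (0 4 3 12 9 11 8 5 10 2 13 14)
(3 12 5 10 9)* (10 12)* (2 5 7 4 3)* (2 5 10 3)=(2 10 9 5 12 7 4)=[0, 1, 10, 3, 2, 12, 6, 4, 8, 5, 9, 11, 7]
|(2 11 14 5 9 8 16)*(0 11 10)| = 9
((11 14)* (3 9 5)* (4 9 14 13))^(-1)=((3 14 11 13 4 9 5))^(-1)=(3 5 9 4 13 11 14)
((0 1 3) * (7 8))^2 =((0 1 3)(7 8))^2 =(8)(0 3 1)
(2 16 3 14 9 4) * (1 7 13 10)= [0, 7, 16, 14, 2, 5, 6, 13, 8, 4, 1, 11, 12, 10, 9, 15, 3]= (1 7 13 10)(2 16 3 14 9 4)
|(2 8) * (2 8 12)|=|(2 12)|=2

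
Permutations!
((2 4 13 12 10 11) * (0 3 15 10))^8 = ((0 3 15 10 11 2 4 13 12))^8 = (0 12 13 4 2 11 10 15 3)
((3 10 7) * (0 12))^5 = ((0 12)(3 10 7))^5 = (0 12)(3 7 10)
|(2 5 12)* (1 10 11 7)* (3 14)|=|(1 10 11 7)(2 5 12)(3 14)|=12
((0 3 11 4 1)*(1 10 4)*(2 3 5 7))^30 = (0 7 3 1 5 2 11)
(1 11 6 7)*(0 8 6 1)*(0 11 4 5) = (0 8 6 7 11 1 4 5) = [8, 4, 2, 3, 5, 0, 7, 11, 6, 9, 10, 1]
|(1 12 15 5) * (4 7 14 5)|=7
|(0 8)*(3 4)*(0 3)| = 4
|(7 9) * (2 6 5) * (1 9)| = 3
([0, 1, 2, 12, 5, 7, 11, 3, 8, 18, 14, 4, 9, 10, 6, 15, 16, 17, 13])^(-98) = (3 5 11 14 13 9)(4 6 10 18 12 7)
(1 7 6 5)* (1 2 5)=(1 7 6)(2 5)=[0, 7, 5, 3, 4, 2, 1, 6]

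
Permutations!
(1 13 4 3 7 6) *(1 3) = (1 13 4)(3 7 6) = [0, 13, 2, 7, 1, 5, 3, 6, 8, 9, 10, 11, 12, 4]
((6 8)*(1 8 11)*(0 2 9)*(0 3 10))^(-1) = (0 10 3 9 2)(1 11 6 8)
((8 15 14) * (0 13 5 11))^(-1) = (0 11 5 13)(8 14 15)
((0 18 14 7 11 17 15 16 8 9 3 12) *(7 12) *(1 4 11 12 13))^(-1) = ((0 18 14 13 1 4 11 17 15 16 8 9 3 7 12))^(-1) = (0 12 7 3 9 8 16 15 17 11 4 1 13 14 18)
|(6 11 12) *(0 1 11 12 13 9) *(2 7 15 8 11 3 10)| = |(0 1 3 10 2 7 15 8 11 13 9)(6 12)| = 22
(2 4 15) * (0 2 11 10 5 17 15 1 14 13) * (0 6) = (0 2 4 1 14 13 6)(5 17 15 11 10) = [2, 14, 4, 3, 1, 17, 0, 7, 8, 9, 5, 10, 12, 6, 13, 11, 16, 15]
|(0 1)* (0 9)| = 3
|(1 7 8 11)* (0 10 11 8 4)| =|(0 10 11 1 7 4)| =6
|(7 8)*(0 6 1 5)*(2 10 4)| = 12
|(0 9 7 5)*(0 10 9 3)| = |(0 3)(5 10 9 7)| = 4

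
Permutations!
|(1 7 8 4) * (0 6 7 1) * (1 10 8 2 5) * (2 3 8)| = |(0 6 7 3 8 4)(1 10 2 5)| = 12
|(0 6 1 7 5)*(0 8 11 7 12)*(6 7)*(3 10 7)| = |(0 3 10 7 5 8 11 6 1 12)| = 10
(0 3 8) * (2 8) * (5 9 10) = (0 3 2 8)(5 9 10) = [3, 1, 8, 2, 4, 9, 6, 7, 0, 10, 5]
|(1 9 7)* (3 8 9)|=5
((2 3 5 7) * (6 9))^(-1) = ((2 3 5 7)(6 9))^(-1) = (2 7 5 3)(6 9)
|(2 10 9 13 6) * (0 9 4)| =|(0 9 13 6 2 10 4)| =7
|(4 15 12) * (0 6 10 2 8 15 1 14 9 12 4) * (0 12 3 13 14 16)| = 36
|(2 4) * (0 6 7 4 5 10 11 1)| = |(0 6 7 4 2 5 10 11 1)| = 9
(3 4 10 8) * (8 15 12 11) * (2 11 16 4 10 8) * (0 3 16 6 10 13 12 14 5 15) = [3, 1, 11, 13, 8, 15, 10, 7, 16, 9, 0, 2, 6, 12, 5, 14, 4] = (0 3 13 12 6 10)(2 11)(4 8 16)(5 15 14)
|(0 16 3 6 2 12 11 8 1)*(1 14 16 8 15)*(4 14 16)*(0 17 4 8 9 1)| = |(0 9 1 17 4 14 8 16 3 6 2 12 11 15)| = 14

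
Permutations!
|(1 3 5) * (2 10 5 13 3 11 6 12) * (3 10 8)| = |(1 11 6 12 2 8 3 13 10 5)| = 10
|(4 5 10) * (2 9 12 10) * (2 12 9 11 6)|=|(2 11 6)(4 5 12 10)|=12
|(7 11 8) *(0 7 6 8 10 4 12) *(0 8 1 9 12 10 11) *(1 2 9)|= |(0 7)(2 9 12 8 6)(4 10)|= 10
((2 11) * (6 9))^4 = ((2 11)(6 9))^4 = (11)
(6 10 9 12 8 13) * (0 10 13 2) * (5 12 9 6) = (0 10 6 13 5 12 8 2) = [10, 1, 0, 3, 4, 12, 13, 7, 2, 9, 6, 11, 8, 5]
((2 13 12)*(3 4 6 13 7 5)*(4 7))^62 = ((2 4 6 13 12)(3 7 5))^62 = (2 6 12 4 13)(3 5 7)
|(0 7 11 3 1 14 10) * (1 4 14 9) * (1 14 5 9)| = |(0 7 11 3 4 5 9 14 10)| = 9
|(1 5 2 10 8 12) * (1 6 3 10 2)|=10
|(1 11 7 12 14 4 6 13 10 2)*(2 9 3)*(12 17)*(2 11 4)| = 13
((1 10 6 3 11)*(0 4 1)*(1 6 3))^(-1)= ((0 4 6 1 10 3 11))^(-1)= (0 11 3 10 1 6 4)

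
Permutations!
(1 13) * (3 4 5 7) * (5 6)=(1 13)(3 4 6 5 7)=[0, 13, 2, 4, 6, 7, 5, 3, 8, 9, 10, 11, 12, 1]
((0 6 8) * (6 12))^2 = ((0 12 6 8))^2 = (0 6)(8 12)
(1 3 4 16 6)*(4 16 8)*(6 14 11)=[0, 3, 2, 16, 8, 5, 1, 7, 4, 9, 10, 6, 12, 13, 11, 15, 14]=(1 3 16 14 11 6)(4 8)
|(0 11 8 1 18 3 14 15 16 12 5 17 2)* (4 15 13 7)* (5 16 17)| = 26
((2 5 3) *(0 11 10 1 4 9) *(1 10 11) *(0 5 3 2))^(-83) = (11)(0 1 4 9 5 2 3)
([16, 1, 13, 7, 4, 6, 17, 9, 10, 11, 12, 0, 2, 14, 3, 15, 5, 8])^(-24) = (0 10 7 6 13)(2 11 8 3 5)(9 17 14 16 12)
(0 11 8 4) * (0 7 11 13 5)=(0 13 5)(4 7 11 8)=[13, 1, 2, 3, 7, 0, 6, 11, 4, 9, 10, 8, 12, 5]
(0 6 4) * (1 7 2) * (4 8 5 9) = (0 6 8 5 9 4)(1 7 2) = [6, 7, 1, 3, 0, 9, 8, 2, 5, 4]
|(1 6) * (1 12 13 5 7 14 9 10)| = |(1 6 12 13 5 7 14 9 10)| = 9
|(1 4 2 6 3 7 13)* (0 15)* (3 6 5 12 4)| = 4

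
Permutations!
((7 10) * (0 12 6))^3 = ((0 12 6)(7 10))^3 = (12)(7 10)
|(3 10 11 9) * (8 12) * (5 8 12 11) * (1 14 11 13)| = 9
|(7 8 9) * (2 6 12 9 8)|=|(2 6 12 9 7)|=5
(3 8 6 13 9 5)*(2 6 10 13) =(2 6)(3 8 10 13 9 5) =[0, 1, 6, 8, 4, 3, 2, 7, 10, 5, 13, 11, 12, 9]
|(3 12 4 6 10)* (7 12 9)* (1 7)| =|(1 7 12 4 6 10 3 9)| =8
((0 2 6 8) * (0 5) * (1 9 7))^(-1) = ((0 2 6 8 5)(1 9 7))^(-1) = (0 5 8 6 2)(1 7 9)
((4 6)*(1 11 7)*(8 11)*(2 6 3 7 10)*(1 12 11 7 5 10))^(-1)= ((1 8 7 12 11)(2 6 4 3 5 10))^(-1)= (1 11 12 7 8)(2 10 5 3 4 6)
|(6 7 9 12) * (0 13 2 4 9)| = |(0 13 2 4 9 12 6 7)| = 8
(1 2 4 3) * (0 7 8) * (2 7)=(0 2 4 3 1 7 8)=[2, 7, 4, 1, 3, 5, 6, 8, 0]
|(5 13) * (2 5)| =|(2 5 13)| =3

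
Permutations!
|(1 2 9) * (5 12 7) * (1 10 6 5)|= 8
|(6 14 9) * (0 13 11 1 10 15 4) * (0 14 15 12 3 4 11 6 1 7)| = 42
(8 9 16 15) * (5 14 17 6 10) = (5 14 17 6 10)(8 9 16 15) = [0, 1, 2, 3, 4, 14, 10, 7, 9, 16, 5, 11, 12, 13, 17, 8, 15, 6]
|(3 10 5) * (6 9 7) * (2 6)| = 12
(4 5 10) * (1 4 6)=[0, 4, 2, 3, 5, 10, 1, 7, 8, 9, 6]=(1 4 5 10 6)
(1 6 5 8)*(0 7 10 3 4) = (0 7 10 3 4)(1 6 5 8) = [7, 6, 2, 4, 0, 8, 5, 10, 1, 9, 3]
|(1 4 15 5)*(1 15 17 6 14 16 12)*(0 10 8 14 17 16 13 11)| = |(0 10 8 14 13 11)(1 4 16 12)(5 15)(6 17)| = 12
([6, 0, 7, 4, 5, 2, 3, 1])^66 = [3, 6, 1, 5, 2, 7, 4, 0]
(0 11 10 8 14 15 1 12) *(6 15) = (0 11 10 8 14 6 15 1 12) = [11, 12, 2, 3, 4, 5, 15, 7, 14, 9, 8, 10, 0, 13, 6, 1]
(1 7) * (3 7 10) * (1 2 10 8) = (1 8)(2 10 3 7) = [0, 8, 10, 7, 4, 5, 6, 2, 1, 9, 3]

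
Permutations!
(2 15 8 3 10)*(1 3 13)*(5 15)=(1 3 10 2 5 15 8 13)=[0, 3, 5, 10, 4, 15, 6, 7, 13, 9, 2, 11, 12, 1, 14, 8]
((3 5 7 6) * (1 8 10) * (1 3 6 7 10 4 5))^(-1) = (1 3 10 5 4 8)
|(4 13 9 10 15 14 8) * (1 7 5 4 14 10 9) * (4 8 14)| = 6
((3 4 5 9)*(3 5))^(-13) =((3 4)(5 9))^(-13) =(3 4)(5 9)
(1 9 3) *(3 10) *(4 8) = (1 9 10 3)(4 8) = [0, 9, 2, 1, 8, 5, 6, 7, 4, 10, 3]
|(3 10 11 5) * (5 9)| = 5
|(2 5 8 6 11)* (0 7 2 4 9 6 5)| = 12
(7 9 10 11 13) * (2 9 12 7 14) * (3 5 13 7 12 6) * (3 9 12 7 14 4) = (2 12 7 6 9 10 11 14)(3 5 13 4) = [0, 1, 12, 5, 3, 13, 9, 6, 8, 10, 11, 14, 7, 4, 2]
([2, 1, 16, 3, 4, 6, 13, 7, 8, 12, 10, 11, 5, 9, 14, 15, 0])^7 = (0 2 16)(5 13 12 6 9)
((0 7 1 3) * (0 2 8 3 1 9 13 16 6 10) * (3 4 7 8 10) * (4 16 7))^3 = ((0 8 16 6 3 2 10)(7 9 13))^3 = (0 6 10 16 2 8 3)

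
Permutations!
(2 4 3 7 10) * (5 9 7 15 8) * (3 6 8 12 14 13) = [0, 1, 4, 15, 6, 9, 8, 10, 5, 7, 2, 11, 14, 3, 13, 12] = (2 4 6 8 5 9 7 10)(3 15 12 14 13)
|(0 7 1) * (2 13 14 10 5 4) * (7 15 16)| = 30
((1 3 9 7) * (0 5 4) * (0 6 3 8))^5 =((0 5 4 6 3 9 7 1 8))^5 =(0 9 5 7 4 1 6 8 3)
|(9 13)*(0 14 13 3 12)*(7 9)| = 7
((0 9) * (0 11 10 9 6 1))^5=((0 6 1)(9 11 10))^5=(0 1 6)(9 10 11)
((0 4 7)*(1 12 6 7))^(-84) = ((0 4 1 12 6 7))^(-84) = (12)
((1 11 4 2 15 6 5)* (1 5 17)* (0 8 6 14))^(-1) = ((0 8 6 17 1 11 4 2 15 14))^(-1) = (0 14 15 2 4 11 1 17 6 8)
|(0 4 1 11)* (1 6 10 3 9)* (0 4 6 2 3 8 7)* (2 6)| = |(0 2 3 9 1 11 4 6 10 8 7)| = 11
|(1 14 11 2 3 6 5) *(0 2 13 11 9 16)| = 18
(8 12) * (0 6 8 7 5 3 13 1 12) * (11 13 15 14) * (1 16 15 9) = (0 6 8)(1 12 7 5 3 9)(11 13 16 15 14) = [6, 12, 2, 9, 4, 3, 8, 5, 0, 1, 10, 13, 7, 16, 11, 14, 15]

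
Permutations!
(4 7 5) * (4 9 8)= (4 7 5 9 8)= [0, 1, 2, 3, 7, 9, 6, 5, 4, 8]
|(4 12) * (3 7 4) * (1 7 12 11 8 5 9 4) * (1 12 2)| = |(1 7 12 3 2)(4 11 8 5 9)| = 5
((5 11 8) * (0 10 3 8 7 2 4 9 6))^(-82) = ((0 10 3 8 5 11 7 2 4 9 6))^(-82) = (0 7 10 2 3 4 8 9 5 6 11)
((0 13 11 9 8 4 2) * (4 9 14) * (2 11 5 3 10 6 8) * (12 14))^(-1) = ((0 13 5 3 10 6 8 9 2)(4 11 12 14))^(-1) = (0 2 9 8 6 10 3 5 13)(4 14 12 11)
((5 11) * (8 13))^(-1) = ((5 11)(8 13))^(-1) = (5 11)(8 13)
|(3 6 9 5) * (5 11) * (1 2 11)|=|(1 2 11 5 3 6 9)|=7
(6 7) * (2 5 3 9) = [0, 1, 5, 9, 4, 3, 7, 6, 8, 2] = (2 5 3 9)(6 7)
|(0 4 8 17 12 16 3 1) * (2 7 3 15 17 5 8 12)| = 10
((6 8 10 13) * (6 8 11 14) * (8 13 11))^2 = (6 10 14 8 11)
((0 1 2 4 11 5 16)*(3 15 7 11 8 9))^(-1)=((0 1 2 4 8 9 3 15 7 11 5 16))^(-1)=(0 16 5 11 7 15 3 9 8 4 2 1)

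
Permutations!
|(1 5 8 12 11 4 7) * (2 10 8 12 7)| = |(1 5 12 11 4 2 10 8 7)| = 9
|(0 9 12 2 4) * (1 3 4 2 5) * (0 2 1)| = 4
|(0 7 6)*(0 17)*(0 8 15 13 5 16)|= 9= |(0 7 6 17 8 15 13 5 16)|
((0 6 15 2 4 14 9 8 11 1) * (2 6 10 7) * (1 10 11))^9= (0 1 8 9 14 4 2 7 10 11)(6 15)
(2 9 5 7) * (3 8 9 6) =(2 6 3 8 9 5 7) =[0, 1, 6, 8, 4, 7, 3, 2, 9, 5]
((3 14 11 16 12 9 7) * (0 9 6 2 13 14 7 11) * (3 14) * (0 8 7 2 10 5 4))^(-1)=((0 9 11 16 12 6 10 5 4)(2 13 3)(7 14 8))^(-1)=(0 4 5 10 6 12 16 11 9)(2 3 13)(7 8 14)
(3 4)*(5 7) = [0, 1, 2, 4, 3, 7, 6, 5] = (3 4)(5 7)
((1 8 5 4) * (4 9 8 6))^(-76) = ((1 6 4)(5 9 8))^(-76) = (1 4 6)(5 8 9)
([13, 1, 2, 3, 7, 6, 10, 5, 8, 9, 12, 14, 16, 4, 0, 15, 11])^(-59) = (0 12 7 14 10 4 11 6 13 16 5)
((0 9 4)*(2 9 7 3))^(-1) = ((0 7 3 2 9 4))^(-1) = (0 4 9 2 3 7)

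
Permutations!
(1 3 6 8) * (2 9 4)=[0, 3, 9, 6, 2, 5, 8, 7, 1, 4]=(1 3 6 8)(2 9 4)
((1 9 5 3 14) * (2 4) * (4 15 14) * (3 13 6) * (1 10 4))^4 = (1 6 5)(2 4 10 14 15)(3 13 9)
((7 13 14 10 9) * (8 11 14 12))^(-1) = ((7 13 12 8 11 14 10 9))^(-1) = (7 9 10 14 11 8 12 13)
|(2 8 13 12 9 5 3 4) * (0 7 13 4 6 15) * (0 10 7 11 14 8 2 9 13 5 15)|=12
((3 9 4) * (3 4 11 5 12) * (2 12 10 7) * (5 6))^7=(2 10 6 9 12 7 5 11 3)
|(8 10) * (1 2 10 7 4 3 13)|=8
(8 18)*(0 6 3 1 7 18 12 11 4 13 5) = [6, 7, 2, 1, 13, 0, 3, 18, 12, 9, 10, 4, 11, 5, 14, 15, 16, 17, 8] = (0 6 3 1 7 18 8 12 11 4 13 5)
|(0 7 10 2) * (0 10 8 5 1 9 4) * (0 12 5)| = 30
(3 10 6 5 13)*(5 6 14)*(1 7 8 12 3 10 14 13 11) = (1 7 8 12 3 14 5 11)(10 13) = [0, 7, 2, 14, 4, 11, 6, 8, 12, 9, 13, 1, 3, 10, 5]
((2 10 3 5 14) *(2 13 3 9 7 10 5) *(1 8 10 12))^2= (1 10 7)(2 14 3 5 13)(8 9 12)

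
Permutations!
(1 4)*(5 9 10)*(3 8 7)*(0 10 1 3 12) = (0 10 5 9 1 4 3 8 7 12) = [10, 4, 2, 8, 3, 9, 6, 12, 7, 1, 5, 11, 0]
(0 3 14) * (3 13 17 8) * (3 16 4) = (0 13 17 8 16 4 3 14) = [13, 1, 2, 14, 3, 5, 6, 7, 16, 9, 10, 11, 12, 17, 0, 15, 4, 8]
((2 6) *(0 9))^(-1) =((0 9)(2 6))^(-1) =(0 9)(2 6)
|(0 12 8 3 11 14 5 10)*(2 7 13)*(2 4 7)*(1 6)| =|(0 12 8 3 11 14 5 10)(1 6)(4 7 13)| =24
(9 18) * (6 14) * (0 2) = (0 2)(6 14)(9 18) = [2, 1, 0, 3, 4, 5, 14, 7, 8, 18, 10, 11, 12, 13, 6, 15, 16, 17, 9]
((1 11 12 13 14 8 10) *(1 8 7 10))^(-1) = ((1 11 12 13 14 7 10 8))^(-1) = (1 8 10 7 14 13 12 11)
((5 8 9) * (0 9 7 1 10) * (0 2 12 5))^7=(12)(0 9)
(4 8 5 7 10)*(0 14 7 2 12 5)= (0 14 7 10 4 8)(2 12 5)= [14, 1, 12, 3, 8, 2, 6, 10, 0, 9, 4, 11, 5, 13, 7]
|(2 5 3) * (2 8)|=4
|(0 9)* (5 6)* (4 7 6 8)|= |(0 9)(4 7 6 5 8)|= 10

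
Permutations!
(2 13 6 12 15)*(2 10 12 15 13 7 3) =(2 7 3)(6 15 10 12 13) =[0, 1, 7, 2, 4, 5, 15, 3, 8, 9, 12, 11, 13, 6, 14, 10]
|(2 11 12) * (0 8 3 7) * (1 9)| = 12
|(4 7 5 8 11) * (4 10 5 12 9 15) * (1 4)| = 12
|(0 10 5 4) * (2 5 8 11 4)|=|(0 10 8 11 4)(2 5)|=10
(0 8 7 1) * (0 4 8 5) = (0 5)(1 4 8 7) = [5, 4, 2, 3, 8, 0, 6, 1, 7]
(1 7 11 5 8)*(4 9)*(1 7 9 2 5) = (1 9 4 2 5 8 7 11) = [0, 9, 5, 3, 2, 8, 6, 11, 7, 4, 10, 1]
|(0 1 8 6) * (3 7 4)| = 12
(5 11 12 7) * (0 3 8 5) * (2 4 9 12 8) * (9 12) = (0 3 2 4 12 7)(5 11 8) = [3, 1, 4, 2, 12, 11, 6, 0, 5, 9, 10, 8, 7]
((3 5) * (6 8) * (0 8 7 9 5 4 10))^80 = (0 10 4 3 5 9 7 6 8)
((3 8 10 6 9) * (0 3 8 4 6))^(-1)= (0 10 8 9 6 4 3)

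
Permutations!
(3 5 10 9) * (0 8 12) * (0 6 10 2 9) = (0 8 12 6 10)(2 9 3 5) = [8, 1, 9, 5, 4, 2, 10, 7, 12, 3, 0, 11, 6]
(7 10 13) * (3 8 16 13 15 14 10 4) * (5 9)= (3 8 16 13 7 4)(5 9)(10 15 14)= [0, 1, 2, 8, 3, 9, 6, 4, 16, 5, 15, 11, 12, 7, 10, 14, 13]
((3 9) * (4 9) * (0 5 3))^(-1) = ((0 5 3 4 9))^(-1) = (0 9 4 3 5)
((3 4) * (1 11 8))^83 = (1 8 11)(3 4)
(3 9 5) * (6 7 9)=(3 6 7 9 5)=[0, 1, 2, 6, 4, 3, 7, 9, 8, 5]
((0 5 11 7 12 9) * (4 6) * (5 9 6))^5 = (0 9)(4 6 12 7 11 5)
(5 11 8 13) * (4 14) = (4 14)(5 11 8 13) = [0, 1, 2, 3, 14, 11, 6, 7, 13, 9, 10, 8, 12, 5, 4]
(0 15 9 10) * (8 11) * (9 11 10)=(0 15 11 8 10)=[15, 1, 2, 3, 4, 5, 6, 7, 10, 9, 0, 8, 12, 13, 14, 11]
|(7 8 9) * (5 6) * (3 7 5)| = |(3 7 8 9 5 6)| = 6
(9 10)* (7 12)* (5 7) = (5 7 12)(9 10) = [0, 1, 2, 3, 4, 7, 6, 12, 8, 10, 9, 11, 5]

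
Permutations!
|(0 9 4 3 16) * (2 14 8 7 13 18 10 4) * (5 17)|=|(0 9 2 14 8 7 13 18 10 4 3 16)(5 17)|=12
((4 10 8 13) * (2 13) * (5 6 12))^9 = (2 8 10 4 13)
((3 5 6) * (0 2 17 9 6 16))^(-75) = (0 3 17 16 6 2 5 9)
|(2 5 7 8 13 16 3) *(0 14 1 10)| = 28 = |(0 14 1 10)(2 5 7 8 13 16 3)|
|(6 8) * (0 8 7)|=|(0 8 6 7)|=4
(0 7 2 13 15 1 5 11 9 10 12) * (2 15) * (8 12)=[7, 5, 13, 3, 4, 11, 6, 15, 12, 10, 8, 9, 0, 2, 14, 1]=(0 7 15 1 5 11 9 10 8 12)(2 13)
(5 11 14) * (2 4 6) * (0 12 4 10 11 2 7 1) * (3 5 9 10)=(0 12 4 6 7 1)(2 3 5)(9 10 11 14)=[12, 0, 3, 5, 6, 2, 7, 1, 8, 10, 11, 14, 4, 13, 9]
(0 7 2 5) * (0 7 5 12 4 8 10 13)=[5, 1, 12, 3, 8, 7, 6, 2, 10, 9, 13, 11, 4, 0]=(0 5 7 2 12 4 8 10 13)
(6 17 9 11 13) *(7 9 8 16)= [0, 1, 2, 3, 4, 5, 17, 9, 16, 11, 10, 13, 12, 6, 14, 15, 7, 8]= (6 17 8 16 7 9 11 13)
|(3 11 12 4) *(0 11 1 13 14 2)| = 9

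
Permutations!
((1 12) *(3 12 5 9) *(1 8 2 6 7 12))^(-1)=(1 3 9 5)(2 8 12 7 6)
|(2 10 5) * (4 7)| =|(2 10 5)(4 7)| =6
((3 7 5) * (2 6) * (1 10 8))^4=(1 10 8)(3 7 5)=((1 10 8)(2 6)(3 7 5))^4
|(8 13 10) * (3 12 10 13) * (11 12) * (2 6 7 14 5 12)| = |(2 6 7 14 5 12 10 8 3 11)| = 10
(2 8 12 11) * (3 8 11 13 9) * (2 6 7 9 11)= [0, 1, 2, 8, 4, 5, 7, 9, 12, 3, 10, 6, 13, 11]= (3 8 12 13 11 6 7 9)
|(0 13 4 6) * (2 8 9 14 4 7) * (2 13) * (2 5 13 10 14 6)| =11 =|(0 5 13 7 10 14 4 2 8 9 6)|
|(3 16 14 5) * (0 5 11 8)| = |(0 5 3 16 14 11 8)| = 7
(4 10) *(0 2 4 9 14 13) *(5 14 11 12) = (0 2 4 10 9 11 12 5 14 13) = [2, 1, 4, 3, 10, 14, 6, 7, 8, 11, 9, 12, 5, 0, 13]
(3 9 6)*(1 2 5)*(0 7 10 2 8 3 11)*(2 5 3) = [7, 8, 3, 9, 4, 1, 11, 10, 2, 6, 5, 0] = (0 7 10 5 1 8 2 3 9 6 11)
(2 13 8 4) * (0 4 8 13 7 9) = [4, 1, 7, 3, 2, 5, 6, 9, 8, 0, 10, 11, 12, 13] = (13)(0 4 2 7 9)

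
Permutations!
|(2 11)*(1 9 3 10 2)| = 6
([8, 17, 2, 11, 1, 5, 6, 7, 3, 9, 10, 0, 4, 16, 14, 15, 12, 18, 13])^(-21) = (18)(0 11 3 8)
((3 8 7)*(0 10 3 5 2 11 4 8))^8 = ((0 10 3)(2 11 4 8 7 5))^8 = (0 3 10)(2 4 7)(5 11 8)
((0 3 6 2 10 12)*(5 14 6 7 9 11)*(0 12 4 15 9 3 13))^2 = ((0 13)(2 10 4 15 9 11 5 14 6)(3 7))^2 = (2 4 9 5 6 10 15 11 14)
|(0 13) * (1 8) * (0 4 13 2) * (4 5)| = 6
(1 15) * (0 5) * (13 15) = [5, 13, 2, 3, 4, 0, 6, 7, 8, 9, 10, 11, 12, 15, 14, 1] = (0 5)(1 13 15)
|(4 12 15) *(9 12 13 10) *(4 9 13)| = 6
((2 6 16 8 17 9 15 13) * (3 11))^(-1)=((2 6 16 8 17 9 15 13)(3 11))^(-1)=(2 13 15 9 17 8 16 6)(3 11)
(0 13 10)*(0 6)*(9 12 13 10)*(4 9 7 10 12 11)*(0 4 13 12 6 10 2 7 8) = (0 6 4 9 11 13 8)(2 7) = [6, 1, 7, 3, 9, 5, 4, 2, 0, 11, 10, 13, 12, 8]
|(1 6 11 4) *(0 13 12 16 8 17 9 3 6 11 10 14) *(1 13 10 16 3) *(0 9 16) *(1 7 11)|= 33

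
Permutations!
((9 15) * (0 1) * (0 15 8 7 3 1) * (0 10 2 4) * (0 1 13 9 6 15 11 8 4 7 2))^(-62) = ((0 10)(1 11 8 2 7 3 13 9 4)(6 15))^(-62) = (15)(1 11 8 2 7 3 13 9 4)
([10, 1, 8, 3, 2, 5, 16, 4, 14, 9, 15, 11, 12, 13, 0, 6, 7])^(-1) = (0 14 8 2 4 7 16 6 15 10)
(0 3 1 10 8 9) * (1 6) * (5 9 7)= (0 3 6 1 10 8 7 5 9)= [3, 10, 2, 6, 4, 9, 1, 5, 7, 0, 8]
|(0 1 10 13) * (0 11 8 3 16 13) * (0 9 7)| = |(0 1 10 9 7)(3 16 13 11 8)| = 5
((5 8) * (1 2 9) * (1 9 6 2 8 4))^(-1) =((9)(1 8 5 4)(2 6))^(-1) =(9)(1 4 5 8)(2 6)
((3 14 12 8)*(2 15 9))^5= ((2 15 9)(3 14 12 8))^5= (2 9 15)(3 14 12 8)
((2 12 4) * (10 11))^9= (12)(10 11)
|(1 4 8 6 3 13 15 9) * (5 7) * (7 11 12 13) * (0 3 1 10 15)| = 84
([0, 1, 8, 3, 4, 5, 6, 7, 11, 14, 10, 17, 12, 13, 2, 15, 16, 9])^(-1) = (2 14 9 17 11 8)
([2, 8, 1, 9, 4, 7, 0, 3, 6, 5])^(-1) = (0 6 8 1 2)(3 7 5 9)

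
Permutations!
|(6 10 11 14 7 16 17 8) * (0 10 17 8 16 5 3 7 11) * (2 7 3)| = |(0 10)(2 7 5)(6 17 16 8)(11 14)| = 12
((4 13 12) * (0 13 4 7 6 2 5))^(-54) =((0 13 12 7 6 2 5))^(-54) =(0 12 6 5 13 7 2)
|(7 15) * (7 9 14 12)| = 5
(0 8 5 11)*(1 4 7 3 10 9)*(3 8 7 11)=(0 7 8 5 3 10 9 1 4 11)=[7, 4, 2, 10, 11, 3, 6, 8, 5, 1, 9, 0]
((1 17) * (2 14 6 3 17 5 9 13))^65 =(1 9 2 6 17 5 13 14 3) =((1 5 9 13 2 14 6 3 17))^65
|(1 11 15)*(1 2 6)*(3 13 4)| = |(1 11 15 2 6)(3 13 4)| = 15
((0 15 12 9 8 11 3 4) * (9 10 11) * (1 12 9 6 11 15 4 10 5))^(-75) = (0 4)(3 15 8 11 10 9 6)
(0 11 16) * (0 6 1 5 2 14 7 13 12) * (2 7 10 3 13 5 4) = (0 11 16 6 1 4 2 14 10 3 13 12)(5 7) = [11, 4, 14, 13, 2, 7, 1, 5, 8, 9, 3, 16, 0, 12, 10, 15, 6]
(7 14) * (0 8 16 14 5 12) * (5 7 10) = (0 8 16 14 10 5 12) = [8, 1, 2, 3, 4, 12, 6, 7, 16, 9, 5, 11, 0, 13, 10, 15, 14]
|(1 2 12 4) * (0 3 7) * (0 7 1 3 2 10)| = 7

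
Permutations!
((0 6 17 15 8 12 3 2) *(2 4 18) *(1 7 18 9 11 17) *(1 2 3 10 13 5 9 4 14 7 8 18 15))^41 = (0 2 6)(1 5 8 9 12 11 10 17 13)(3 14 7 15 18)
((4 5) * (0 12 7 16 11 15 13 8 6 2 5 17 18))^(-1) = ((0 12 7 16 11 15 13 8 6 2 5 4 17 18))^(-1) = (0 18 17 4 5 2 6 8 13 15 11 16 7 12)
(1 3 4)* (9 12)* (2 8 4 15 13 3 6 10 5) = (1 6 10 5 2 8 4)(3 15 13)(9 12) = [0, 6, 8, 15, 1, 2, 10, 7, 4, 12, 5, 11, 9, 3, 14, 13]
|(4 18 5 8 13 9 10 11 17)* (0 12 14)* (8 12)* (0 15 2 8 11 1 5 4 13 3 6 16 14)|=126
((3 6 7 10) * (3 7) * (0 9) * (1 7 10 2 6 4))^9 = (10)(0 9)(1 6)(2 4)(3 7) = ((10)(0 9)(1 7 2 6 3 4))^9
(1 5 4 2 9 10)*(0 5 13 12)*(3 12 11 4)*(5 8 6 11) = (0 8 6 11 4 2 9 10 1 13 5 3 12) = [8, 13, 9, 12, 2, 3, 11, 7, 6, 10, 1, 4, 0, 5]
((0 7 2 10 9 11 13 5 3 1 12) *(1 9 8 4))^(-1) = (0 12 1 4 8 10 2 7)(3 5 13 11 9)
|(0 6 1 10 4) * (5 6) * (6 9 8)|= |(0 5 9 8 6 1 10 4)|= 8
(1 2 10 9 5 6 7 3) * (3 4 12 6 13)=[0, 2, 10, 1, 12, 13, 7, 4, 8, 5, 9, 11, 6, 3]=(1 2 10 9 5 13 3)(4 12 6 7)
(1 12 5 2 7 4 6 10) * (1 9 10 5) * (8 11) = (1 12)(2 7 4 6 5)(8 11)(9 10) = [0, 12, 7, 3, 6, 2, 5, 4, 11, 10, 9, 8, 1]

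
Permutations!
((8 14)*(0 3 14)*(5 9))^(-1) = ((0 3 14 8)(5 9))^(-1) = (0 8 14 3)(5 9)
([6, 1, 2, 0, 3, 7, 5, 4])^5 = [3, 1, 2, 4, 7, 6, 0, 5]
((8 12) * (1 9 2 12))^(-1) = (1 8 12 2 9)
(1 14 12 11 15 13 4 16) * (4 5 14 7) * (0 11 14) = [11, 7, 2, 3, 16, 0, 6, 4, 8, 9, 10, 15, 14, 5, 12, 13, 1] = (0 11 15 13 5)(1 7 4 16)(12 14)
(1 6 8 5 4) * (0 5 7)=(0 5 4 1 6 8 7)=[5, 6, 2, 3, 1, 4, 8, 0, 7]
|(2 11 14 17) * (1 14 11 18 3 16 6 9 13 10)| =11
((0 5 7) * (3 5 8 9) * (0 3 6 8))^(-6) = (9)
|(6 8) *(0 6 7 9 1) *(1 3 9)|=10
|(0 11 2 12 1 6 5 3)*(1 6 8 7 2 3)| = |(0 11 3)(1 8 7 2 12 6 5)| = 21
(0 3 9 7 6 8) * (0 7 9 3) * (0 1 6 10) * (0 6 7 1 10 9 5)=(0 10 6 8 1 7 9 5)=[10, 7, 2, 3, 4, 0, 8, 9, 1, 5, 6]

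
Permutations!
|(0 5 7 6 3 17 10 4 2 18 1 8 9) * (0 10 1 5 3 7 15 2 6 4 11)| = 24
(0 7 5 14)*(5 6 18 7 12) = [12, 1, 2, 3, 4, 14, 18, 6, 8, 9, 10, 11, 5, 13, 0, 15, 16, 17, 7] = (0 12 5 14)(6 18 7)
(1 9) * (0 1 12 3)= (0 1 9 12 3)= [1, 9, 2, 0, 4, 5, 6, 7, 8, 12, 10, 11, 3]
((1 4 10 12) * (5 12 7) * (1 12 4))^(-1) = (12)(4 5 7 10)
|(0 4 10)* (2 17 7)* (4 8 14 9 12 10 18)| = |(0 8 14 9 12 10)(2 17 7)(4 18)| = 6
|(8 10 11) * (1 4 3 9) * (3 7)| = 15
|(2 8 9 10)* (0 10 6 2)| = |(0 10)(2 8 9 6)| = 4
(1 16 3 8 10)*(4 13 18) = [0, 16, 2, 8, 13, 5, 6, 7, 10, 9, 1, 11, 12, 18, 14, 15, 3, 17, 4] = (1 16 3 8 10)(4 13 18)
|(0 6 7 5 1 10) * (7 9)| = 7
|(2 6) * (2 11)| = 3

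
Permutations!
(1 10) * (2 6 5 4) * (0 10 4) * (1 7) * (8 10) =[8, 4, 6, 3, 2, 0, 5, 1, 10, 9, 7] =(0 8 10 7 1 4 2 6 5)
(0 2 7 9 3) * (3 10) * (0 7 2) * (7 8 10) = (3 8 10)(7 9) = [0, 1, 2, 8, 4, 5, 6, 9, 10, 7, 3]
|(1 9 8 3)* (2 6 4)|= 12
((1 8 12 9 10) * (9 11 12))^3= (1 10 9 8)(11 12)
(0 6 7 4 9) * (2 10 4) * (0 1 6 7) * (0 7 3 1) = (0 3 1 6 7 2 10 4 9) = [3, 6, 10, 1, 9, 5, 7, 2, 8, 0, 4]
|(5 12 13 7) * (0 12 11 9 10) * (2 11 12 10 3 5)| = 8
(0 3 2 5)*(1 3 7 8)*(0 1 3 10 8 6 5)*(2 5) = (0 7 6 2)(1 10 8 3 5) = [7, 10, 0, 5, 4, 1, 2, 6, 3, 9, 8]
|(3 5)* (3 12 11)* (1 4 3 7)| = |(1 4 3 5 12 11 7)| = 7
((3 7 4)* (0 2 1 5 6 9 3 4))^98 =((0 2 1 5 6 9 3 7))^98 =(0 1 6 3)(2 5 9 7)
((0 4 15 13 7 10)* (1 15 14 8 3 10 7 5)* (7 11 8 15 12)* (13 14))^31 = ((0 4 13 5 1 12 7 11 8 3 10)(14 15))^31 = (0 3 11 12 5 4 10 8 7 1 13)(14 15)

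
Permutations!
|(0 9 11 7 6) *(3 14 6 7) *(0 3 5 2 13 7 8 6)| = |(0 9 11 5 2 13 7 8 6 3 14)| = 11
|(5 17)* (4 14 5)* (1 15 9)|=12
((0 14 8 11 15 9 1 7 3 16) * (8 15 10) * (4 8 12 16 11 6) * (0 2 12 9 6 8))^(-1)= (0 4 6 15 14)(1 9 10 11 3 7)(2 16 12)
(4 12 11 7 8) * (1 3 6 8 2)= (1 3 6 8 4 12 11 7 2)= [0, 3, 1, 6, 12, 5, 8, 2, 4, 9, 10, 7, 11]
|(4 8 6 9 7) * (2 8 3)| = |(2 8 6 9 7 4 3)| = 7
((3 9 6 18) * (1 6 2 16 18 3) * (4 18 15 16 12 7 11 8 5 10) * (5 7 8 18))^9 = ((1 6 3 9 2 12 8 7 11 18)(4 5 10)(15 16))^9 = (1 18 11 7 8 12 2 9 3 6)(15 16)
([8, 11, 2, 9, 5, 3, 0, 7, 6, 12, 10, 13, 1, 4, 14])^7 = [8, 12, 2, 5, 13, 4, 0, 7, 6, 3, 10, 1, 9, 11, 14]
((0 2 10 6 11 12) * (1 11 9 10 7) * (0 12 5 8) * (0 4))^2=((12)(0 2 7 1 11 5 8 4)(6 9 10))^2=(12)(0 7 11 8)(1 5 4 2)(6 10 9)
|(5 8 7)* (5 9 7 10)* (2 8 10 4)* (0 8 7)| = |(0 8 4 2 7 9)(5 10)| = 6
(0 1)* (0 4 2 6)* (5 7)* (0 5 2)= (0 1 4)(2 6 5 7)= [1, 4, 6, 3, 0, 7, 5, 2]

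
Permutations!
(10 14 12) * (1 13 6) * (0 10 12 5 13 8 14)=[10, 8, 2, 3, 4, 13, 1, 7, 14, 9, 0, 11, 12, 6, 5]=(0 10)(1 8 14 5 13 6)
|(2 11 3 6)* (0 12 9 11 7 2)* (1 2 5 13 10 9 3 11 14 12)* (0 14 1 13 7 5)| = 8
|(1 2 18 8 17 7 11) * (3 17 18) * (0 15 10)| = |(0 15 10)(1 2 3 17 7 11)(8 18)| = 6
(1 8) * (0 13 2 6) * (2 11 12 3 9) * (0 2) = (0 13 11 12 3 9)(1 8)(2 6) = [13, 8, 6, 9, 4, 5, 2, 7, 1, 0, 10, 12, 3, 11]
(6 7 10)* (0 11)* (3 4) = [11, 1, 2, 4, 3, 5, 7, 10, 8, 9, 6, 0] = (0 11)(3 4)(6 7 10)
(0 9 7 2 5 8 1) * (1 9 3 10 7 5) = [3, 0, 1, 10, 4, 8, 6, 2, 9, 5, 7] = (0 3 10 7 2 1)(5 8 9)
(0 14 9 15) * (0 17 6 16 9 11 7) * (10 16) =[14, 1, 2, 3, 4, 5, 10, 0, 8, 15, 16, 7, 12, 13, 11, 17, 9, 6] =(0 14 11 7)(6 10 16 9 15 17)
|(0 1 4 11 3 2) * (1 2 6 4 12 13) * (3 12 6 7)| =|(0 2)(1 6 4 11 12 13)(3 7)| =6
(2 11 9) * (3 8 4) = [0, 1, 11, 8, 3, 5, 6, 7, 4, 2, 10, 9] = (2 11 9)(3 8 4)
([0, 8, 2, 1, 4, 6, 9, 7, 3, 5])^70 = (1 8 3)(5 6 9)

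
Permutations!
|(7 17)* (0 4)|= 2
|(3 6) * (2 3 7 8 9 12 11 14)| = |(2 3 6 7 8 9 12 11 14)| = 9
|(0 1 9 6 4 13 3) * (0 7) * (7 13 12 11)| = 8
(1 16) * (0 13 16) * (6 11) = (0 13 16 1)(6 11) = [13, 0, 2, 3, 4, 5, 11, 7, 8, 9, 10, 6, 12, 16, 14, 15, 1]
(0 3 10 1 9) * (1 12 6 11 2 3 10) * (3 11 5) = (0 10 12 6 5 3 1 9)(2 11) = [10, 9, 11, 1, 4, 3, 5, 7, 8, 0, 12, 2, 6]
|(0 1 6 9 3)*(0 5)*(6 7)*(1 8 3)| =4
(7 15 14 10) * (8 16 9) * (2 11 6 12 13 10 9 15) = (2 11 6 12 13 10 7)(8 16 15 14 9) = [0, 1, 11, 3, 4, 5, 12, 2, 16, 8, 7, 6, 13, 10, 9, 14, 15]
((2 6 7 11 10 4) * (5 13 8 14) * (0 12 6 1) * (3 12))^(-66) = (0 7 2 12 10)(1 6 4 3 11)(5 8)(13 14)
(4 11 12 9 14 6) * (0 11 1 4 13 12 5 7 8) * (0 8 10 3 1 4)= (0 11 5 7 10 3 1)(6 13 12 9 14)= [11, 0, 2, 1, 4, 7, 13, 10, 8, 14, 3, 5, 9, 12, 6]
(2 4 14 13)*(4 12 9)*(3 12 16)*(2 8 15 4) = (2 16 3 12 9)(4 14 13 8 15) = [0, 1, 16, 12, 14, 5, 6, 7, 15, 2, 10, 11, 9, 8, 13, 4, 3]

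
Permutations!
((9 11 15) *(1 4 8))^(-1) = (1 8 4)(9 15 11) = ((1 4 8)(9 11 15))^(-1)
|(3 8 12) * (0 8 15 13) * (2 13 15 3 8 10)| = 4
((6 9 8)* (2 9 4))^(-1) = ((2 9 8 6 4))^(-1) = (2 4 6 8 9)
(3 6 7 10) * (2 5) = [0, 1, 5, 6, 4, 2, 7, 10, 8, 9, 3] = (2 5)(3 6 7 10)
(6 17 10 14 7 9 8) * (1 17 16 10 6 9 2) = [0, 17, 1, 3, 4, 5, 16, 2, 9, 8, 14, 11, 12, 13, 7, 15, 10, 6] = (1 17 6 16 10 14 7 2)(8 9)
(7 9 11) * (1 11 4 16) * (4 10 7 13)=(1 11 13 4 16)(7 9 10)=[0, 11, 2, 3, 16, 5, 6, 9, 8, 10, 7, 13, 12, 4, 14, 15, 1]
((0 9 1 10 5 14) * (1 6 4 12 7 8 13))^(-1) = ((0 9 6 4 12 7 8 13 1 10 5 14))^(-1) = (0 14 5 10 1 13 8 7 12 4 6 9)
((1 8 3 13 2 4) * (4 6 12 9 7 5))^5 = (1 6 4 2 5 13 7 3 9 8 12)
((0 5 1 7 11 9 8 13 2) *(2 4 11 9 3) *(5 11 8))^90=(13)(0 3)(1 9)(2 11)(5 7)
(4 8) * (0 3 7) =[3, 1, 2, 7, 8, 5, 6, 0, 4] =(0 3 7)(4 8)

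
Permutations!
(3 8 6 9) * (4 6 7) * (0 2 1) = (0 2 1)(3 8 7 4 6 9) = [2, 0, 1, 8, 6, 5, 9, 4, 7, 3]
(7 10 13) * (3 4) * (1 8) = [0, 8, 2, 4, 3, 5, 6, 10, 1, 9, 13, 11, 12, 7] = (1 8)(3 4)(7 10 13)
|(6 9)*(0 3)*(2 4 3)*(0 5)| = 10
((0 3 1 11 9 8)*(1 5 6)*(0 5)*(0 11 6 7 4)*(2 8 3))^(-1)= (0 4 7 5 8 2)(1 6)(3 9 11)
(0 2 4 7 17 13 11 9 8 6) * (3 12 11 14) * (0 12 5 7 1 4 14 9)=[2, 4, 14, 5, 1, 7, 12, 17, 6, 8, 10, 0, 11, 9, 3, 15, 16, 13]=(0 2 14 3 5 7 17 13 9 8 6 12 11)(1 4)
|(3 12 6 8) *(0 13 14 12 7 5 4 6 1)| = 30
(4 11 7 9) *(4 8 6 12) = (4 11 7 9 8 6 12) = [0, 1, 2, 3, 11, 5, 12, 9, 6, 8, 10, 7, 4]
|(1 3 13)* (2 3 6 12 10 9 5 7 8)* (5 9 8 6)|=|(1 5 7 6 12 10 8 2 3 13)|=10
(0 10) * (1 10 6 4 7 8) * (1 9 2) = (0 6 4 7 8 9 2 1 10) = [6, 10, 1, 3, 7, 5, 4, 8, 9, 2, 0]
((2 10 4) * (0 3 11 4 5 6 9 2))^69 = (0 3 11 4)(2 9 6 5 10)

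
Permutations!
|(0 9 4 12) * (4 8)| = 5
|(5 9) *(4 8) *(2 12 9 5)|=|(2 12 9)(4 8)|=6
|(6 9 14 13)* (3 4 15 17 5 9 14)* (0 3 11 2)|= 9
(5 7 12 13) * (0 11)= (0 11)(5 7 12 13)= [11, 1, 2, 3, 4, 7, 6, 12, 8, 9, 10, 0, 13, 5]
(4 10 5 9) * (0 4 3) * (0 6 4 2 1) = [2, 0, 1, 6, 10, 9, 4, 7, 8, 3, 5] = (0 2 1)(3 6 4 10 5 9)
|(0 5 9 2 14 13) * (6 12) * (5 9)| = 10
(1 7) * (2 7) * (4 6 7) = (1 2 4 6 7) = [0, 2, 4, 3, 6, 5, 7, 1]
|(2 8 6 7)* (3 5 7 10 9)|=8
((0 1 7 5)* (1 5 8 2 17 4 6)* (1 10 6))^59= ((0 5)(1 7 8 2 17 4)(6 10))^59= (0 5)(1 4 17 2 8 7)(6 10)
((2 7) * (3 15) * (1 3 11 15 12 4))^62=(15)(1 12)(3 4)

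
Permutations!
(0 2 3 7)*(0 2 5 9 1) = (0 5 9 1)(2 3 7) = [5, 0, 3, 7, 4, 9, 6, 2, 8, 1]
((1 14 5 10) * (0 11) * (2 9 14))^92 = (1 9 5)(2 14 10)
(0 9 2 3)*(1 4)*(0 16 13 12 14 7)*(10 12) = (0 9 2 3 16 13 10 12 14 7)(1 4) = [9, 4, 3, 16, 1, 5, 6, 0, 8, 2, 12, 11, 14, 10, 7, 15, 13]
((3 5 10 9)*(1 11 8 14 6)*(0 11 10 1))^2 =((0 11 8 14 6)(1 10 9 3 5))^2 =(0 8 6 11 14)(1 9 5 10 3)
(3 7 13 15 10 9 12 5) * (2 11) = (2 11)(3 7 13 15 10 9 12 5) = [0, 1, 11, 7, 4, 3, 6, 13, 8, 12, 9, 2, 5, 15, 14, 10]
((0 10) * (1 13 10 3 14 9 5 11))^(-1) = ((0 3 14 9 5 11 1 13 10))^(-1) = (0 10 13 1 11 5 9 14 3)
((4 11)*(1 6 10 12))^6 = (1 10)(6 12)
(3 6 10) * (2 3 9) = (2 3 6 10 9) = [0, 1, 3, 6, 4, 5, 10, 7, 8, 2, 9]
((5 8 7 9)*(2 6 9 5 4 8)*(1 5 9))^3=((1 5 2 6)(4 8 7 9))^3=(1 6 2 5)(4 9 7 8)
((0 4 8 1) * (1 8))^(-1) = ((8)(0 4 1))^(-1) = (8)(0 1 4)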